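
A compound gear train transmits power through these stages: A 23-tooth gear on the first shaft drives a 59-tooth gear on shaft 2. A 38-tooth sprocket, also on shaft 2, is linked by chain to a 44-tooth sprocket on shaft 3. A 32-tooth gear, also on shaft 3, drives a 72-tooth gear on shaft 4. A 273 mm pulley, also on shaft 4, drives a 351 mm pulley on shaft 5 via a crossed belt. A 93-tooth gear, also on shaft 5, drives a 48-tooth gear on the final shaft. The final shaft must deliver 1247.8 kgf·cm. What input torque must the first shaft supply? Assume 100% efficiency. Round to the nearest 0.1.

Overall ratio R = 2.5652 × 1.1579 × 2.25 × 1.2857 × 0.51613 = 4.4348.
Input torque = output torque / R = 1247.8 / 4.4348 = 281.36 kgf·cm.

281.4 kgf·cm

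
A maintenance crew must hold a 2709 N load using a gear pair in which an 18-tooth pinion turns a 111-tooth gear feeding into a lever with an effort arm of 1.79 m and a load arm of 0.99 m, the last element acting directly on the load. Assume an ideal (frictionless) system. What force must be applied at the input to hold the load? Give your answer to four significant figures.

243.0 N

Gear pair MA = 111/18 = 6.1667.
Lever MA = effort arm / load arm = 1.79/0.99 = 1.8081.
Combined ideal MA = 6.1667 × 1.8081 = 11.15.
Effort = load / MA = 2709 / 11.15 = 242.96 N.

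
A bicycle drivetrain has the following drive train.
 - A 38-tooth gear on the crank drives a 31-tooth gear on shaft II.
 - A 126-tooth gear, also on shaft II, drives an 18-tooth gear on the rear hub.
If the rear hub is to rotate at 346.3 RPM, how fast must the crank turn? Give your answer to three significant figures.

40.4 RPM

Overall ratio R = 0.81579 × 0.14286 = 0.11654.
Required input speed = output speed × R = 346.3 × 0.11654 = 40.358 RPM.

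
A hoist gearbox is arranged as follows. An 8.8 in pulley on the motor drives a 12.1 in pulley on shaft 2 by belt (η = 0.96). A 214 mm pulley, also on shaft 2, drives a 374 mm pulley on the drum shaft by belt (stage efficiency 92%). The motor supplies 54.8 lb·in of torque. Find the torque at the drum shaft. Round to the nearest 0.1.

After the belt (12.1/8.8): 54.8 × 1.375 × 0.96 = 72.336 lb·in
After the belt (374/214): 72.336 × 1.7477 × 0.92 = 116.31 lb·in

116.3 lb·in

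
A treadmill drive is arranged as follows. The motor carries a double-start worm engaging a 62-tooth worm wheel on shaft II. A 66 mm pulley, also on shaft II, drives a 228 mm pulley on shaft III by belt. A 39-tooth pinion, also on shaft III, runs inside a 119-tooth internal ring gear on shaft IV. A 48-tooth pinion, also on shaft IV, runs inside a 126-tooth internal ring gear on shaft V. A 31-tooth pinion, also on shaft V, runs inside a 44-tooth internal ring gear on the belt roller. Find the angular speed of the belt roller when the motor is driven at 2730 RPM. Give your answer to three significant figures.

the motor → shaft II (worm, 62/2): 2730 ÷ 31 = 88.065 RPM
shaft II → shaft III (belt, 228/66): 88.065 ÷ 3.4545 = 25.492 RPM
shaft III → shaft IV (internal gear, 119/39): 25.492 ÷ 3.0513 = 8.3546 RPM
shaft IV → shaft V (internal gear, 126/48): 8.3546 ÷ 2.625 = 3.1827 RPM
shaft V → the belt roller (internal gear, 44/31): 3.1827 ÷ 1.4194 = 2.2424 RPM

2.24 RPM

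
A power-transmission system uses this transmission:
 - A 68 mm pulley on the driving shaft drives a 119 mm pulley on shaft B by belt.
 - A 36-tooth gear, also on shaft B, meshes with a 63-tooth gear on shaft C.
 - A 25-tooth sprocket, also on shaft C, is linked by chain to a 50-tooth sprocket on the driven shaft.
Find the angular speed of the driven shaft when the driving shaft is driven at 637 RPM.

104 RPM

Belt: ratio = 119/68 = 1.75, so shaft B turns at 637 / 1.75 = 364 RPM.
Gear mesh: ratio = 63/36 = 1.75, so shaft C turns at 364 / 1.75 = 208 RPM.
Chain: ratio = 50/25 = 2, so the driven shaft turns at 208 / 2 = 104 RPM.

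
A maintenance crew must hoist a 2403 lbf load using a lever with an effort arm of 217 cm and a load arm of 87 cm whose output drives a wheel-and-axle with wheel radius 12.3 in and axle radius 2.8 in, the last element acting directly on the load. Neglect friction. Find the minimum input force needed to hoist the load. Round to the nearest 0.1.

Lever MA = effort arm / load arm = 217/87 = 2.4943.
Wheel-and-axle MA = R/r = 12.3/2.8 = 4.3929.
Combined ideal MA = 2.4943 × 4.3929 = 10.957.
Effort = load / MA = 2403 / 10.957 = 219.31 lbf.

219.3 lbf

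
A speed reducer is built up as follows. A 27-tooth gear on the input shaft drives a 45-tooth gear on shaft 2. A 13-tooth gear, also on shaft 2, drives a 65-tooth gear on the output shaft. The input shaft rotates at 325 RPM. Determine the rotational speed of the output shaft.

39 RPM

gear mesh 45/27 = 1.6667 → 325/1.6667 = 195 RPM
gear mesh 65/13 = 5 → 195/5 = 39 RPM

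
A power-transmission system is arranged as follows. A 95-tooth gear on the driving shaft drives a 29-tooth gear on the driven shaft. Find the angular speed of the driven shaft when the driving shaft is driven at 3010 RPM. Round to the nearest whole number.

gear mesh 29/95 = 0.30526 → 3010/0.30526 = 9860.3 RPM

9860 RPM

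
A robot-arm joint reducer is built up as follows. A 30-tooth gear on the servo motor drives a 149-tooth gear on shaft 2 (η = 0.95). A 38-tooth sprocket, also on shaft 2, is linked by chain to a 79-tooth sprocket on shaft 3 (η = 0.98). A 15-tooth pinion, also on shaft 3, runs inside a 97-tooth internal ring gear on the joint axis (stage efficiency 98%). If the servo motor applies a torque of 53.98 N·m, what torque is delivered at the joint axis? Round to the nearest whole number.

3288 N·m

gear mesh 149/30 = 4.9667 → τ = 53.98·4.9667·0.95 = 254.7 N·m
chain 79/38 = 2.0789 → τ = 254.7·2.0789·0.98 = 518.91 N·m
internal gear 97/15 = 6.4667 → τ = 518.91·6.4667·0.98 = 3288.5 N·m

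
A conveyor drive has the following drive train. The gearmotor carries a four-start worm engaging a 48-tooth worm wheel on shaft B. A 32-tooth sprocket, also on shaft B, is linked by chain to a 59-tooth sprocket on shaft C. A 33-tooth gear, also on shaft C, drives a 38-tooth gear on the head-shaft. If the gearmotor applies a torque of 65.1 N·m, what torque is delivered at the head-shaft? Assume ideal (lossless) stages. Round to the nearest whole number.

1659 N·m

Worm: ratio = 48/4 = 12; torque at shaft B = 65.1 × 12 = 781.2 N·m.
Chain: ratio = 59/32 = 1.8438; torque at shaft C = 781.2 × 1.8438 = 1440.3 N·m.
Gear mesh: ratio = 38/33 = 1.1515; torque at the head-shaft = 1440.3 × 1.1515 = 1658.6 N·m.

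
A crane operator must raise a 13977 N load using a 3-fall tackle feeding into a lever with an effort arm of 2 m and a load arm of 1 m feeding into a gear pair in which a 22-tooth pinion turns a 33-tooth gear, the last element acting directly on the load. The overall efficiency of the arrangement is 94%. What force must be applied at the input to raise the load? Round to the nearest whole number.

Block-and-tackle MA = number of supporting rope parts = 3.
Lever MA = effort arm / load arm = 2/1 = 2.
Gear pair MA = 33/22 = 1.5.
Combined ideal MA = 3 × 2 × 1.5 = 9.
Actual MA = 9 × 0.94 = 8.46.
Effort = load / actual MA = 13977 / 8.46 = 1652.1 N.

1652 N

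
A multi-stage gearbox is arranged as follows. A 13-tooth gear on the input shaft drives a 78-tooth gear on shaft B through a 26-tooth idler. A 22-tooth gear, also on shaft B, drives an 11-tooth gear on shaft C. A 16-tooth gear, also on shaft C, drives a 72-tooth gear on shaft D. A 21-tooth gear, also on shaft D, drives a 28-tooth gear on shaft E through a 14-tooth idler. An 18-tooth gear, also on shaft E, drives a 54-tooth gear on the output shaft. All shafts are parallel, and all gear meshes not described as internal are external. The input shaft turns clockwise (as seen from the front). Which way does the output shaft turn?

anticlockwise

the input shaft → shaft B: driver → idler → driven is 2 external meshes, 2 reversals → CW.
shaft B → shaft C: external mesh, 1 reversal → CCW.
shaft C → shaft D: external mesh, 1 reversal → CW.
shaft D → shaft E: driver → idler → driven is 2 external meshes, 2 reversals → CW.
shaft E → the output shaft: external mesh, 1 reversal → CCW.
7 reversals in total — an odd number — so the output shaft turns opposite to the input shaft.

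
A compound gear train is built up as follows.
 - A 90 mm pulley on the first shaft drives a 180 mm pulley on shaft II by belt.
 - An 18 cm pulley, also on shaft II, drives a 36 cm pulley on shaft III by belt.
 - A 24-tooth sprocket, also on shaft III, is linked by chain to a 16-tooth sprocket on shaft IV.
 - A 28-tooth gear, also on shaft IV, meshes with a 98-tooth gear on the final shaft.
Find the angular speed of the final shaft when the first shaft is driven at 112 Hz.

12 Hz

the first shaft → shaft II (belt, 180/90): 112 ÷ 2 = 56 Hz
shaft II → shaft III (belt, 36/18): 56 ÷ 2 = 28 Hz
shaft III → shaft IV (chain, 16/24): 28 ÷ 0.66667 = 42 Hz
shaft IV → the final shaft (gear mesh, 98/28): 42 ÷ 3.5 = 12 Hz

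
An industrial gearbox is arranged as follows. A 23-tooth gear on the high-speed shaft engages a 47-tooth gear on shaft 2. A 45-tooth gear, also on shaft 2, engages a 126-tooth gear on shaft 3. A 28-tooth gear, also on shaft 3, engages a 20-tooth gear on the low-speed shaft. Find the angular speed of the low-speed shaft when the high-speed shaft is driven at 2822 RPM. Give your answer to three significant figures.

gear mesh 47/23 = 2.0435 → 2822/2.0435 = 1381 RPM
gear mesh 126/45 = 2.8 → 1381/2.8 = 493.21 RPM
gear mesh 20/28 = 0.71429 → 493.21/0.71429 = 690.49 RPM

690 RPM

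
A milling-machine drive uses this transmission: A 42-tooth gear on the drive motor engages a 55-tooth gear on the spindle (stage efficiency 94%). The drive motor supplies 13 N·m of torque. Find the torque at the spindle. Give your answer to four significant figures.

16.00 N·m

After the gear mesh (55/42): 13 × 1.3095 × 0.94 = 16.002 N·m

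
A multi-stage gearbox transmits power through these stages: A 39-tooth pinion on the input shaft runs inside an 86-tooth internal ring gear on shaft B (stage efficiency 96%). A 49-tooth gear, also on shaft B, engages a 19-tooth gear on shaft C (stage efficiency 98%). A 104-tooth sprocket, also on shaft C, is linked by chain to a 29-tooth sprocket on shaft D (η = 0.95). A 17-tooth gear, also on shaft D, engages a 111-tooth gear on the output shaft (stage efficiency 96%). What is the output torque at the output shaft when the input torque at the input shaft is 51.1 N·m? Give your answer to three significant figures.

68.3 N·m

Internal gear: ratio = 86/39 = 2.2051; torque at shaft B = 51.1 × 2.2051 × 0.96 = 108.17 N·m.
Gear mesh: ratio = 19/49 = 0.38776; torque at shaft C = 108.17 × 0.38776 × 0.98 = 41.106 N·m.
Chain: ratio = 29/104 = 0.27885; torque at shaft D = 41.106 × 0.27885 × 0.95 = 10.889 N·m.
Gear mesh: ratio = 111/17 = 6.5294; torque at the output shaft = 10.889 × 6.5294 × 0.96 = 68.256 N·m.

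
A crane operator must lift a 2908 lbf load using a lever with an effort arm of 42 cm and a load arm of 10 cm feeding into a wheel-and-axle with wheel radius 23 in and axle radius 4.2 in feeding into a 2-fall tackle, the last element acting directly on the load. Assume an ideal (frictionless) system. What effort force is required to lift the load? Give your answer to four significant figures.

Lever MA = effort arm / load arm = 42/10 = 4.2.
Wheel-and-axle MA = R/r = 23/4.2 = 5.4762.
Block-and-tackle MA = number of supporting rope parts = 2.
Combined ideal MA = 4.2 × 5.4762 × 2 = 46.
Effort = load / MA = 2908 / 46 = 63.217 lbf.

63.22 lbf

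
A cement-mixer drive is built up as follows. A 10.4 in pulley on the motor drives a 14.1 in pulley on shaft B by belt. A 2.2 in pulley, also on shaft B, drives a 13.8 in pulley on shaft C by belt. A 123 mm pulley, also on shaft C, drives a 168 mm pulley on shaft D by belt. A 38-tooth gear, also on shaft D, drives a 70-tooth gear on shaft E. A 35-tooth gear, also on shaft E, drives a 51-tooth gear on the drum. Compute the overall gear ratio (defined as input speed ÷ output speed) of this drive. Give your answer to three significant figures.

Each stage contributes driven/driver: belt 14.1/10.4 = 1.3558, belt 13.8/2.2 = 6.2727, belt 168/123 = 1.3659, gear mesh 70/38 = 1.8421, gear mesh 51/35 = 1.4571.
Overall: 1.3558 × 6.2727 × 1.3659 × 1.8421 × 1.4571 = 31.179.

31.2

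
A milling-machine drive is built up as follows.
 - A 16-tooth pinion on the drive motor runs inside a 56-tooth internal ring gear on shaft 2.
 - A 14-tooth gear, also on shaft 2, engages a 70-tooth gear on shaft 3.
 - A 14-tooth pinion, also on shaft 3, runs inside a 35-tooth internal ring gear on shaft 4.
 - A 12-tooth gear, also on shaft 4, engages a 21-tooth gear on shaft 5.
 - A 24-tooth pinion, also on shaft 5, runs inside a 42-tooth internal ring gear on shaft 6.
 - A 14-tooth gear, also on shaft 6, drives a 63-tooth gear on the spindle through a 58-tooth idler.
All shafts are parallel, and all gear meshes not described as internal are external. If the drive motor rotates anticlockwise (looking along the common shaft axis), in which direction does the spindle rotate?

the drive motor → shaft 2: internal mesh, same direction → CCW.
shaft 2 → shaft 3: external mesh, 1 reversal → CW.
shaft 3 → shaft 4: internal mesh, same direction → CW.
shaft 4 → shaft 5: external mesh, 1 reversal → CCW.
shaft 5 → shaft 6: internal mesh, same direction → CCW.
shaft 6 → the spindle: driver → idler → driven is 2 external meshes, 2 reversals → CCW.
4 reversals in total — an even number — so the spindle turns the same way as the drive motor.

anticlockwise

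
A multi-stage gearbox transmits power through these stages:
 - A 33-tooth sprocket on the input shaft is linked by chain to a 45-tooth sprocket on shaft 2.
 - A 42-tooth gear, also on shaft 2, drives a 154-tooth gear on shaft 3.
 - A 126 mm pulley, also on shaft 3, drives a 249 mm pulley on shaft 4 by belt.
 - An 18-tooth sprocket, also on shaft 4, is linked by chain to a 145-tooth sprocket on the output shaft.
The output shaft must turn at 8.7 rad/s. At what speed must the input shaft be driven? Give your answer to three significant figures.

692 rad/s

Overall ratio R = 1.3636 × 3.6667 × 1.9762 × 8.0556 = 79.597.
Required input speed = output speed × R = 8.7 × 79.597 = 692.49 rad/s.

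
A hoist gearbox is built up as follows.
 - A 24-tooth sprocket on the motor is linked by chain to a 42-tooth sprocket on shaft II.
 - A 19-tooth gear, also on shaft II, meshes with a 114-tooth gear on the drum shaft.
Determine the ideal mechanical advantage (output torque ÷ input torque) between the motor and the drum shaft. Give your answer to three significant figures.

10.5

Each stage contributes driven/driver: chain 42/24 = 1.75, gear mesh 114/19 = 6.
Overall: 1.75 × 6 = 10.5.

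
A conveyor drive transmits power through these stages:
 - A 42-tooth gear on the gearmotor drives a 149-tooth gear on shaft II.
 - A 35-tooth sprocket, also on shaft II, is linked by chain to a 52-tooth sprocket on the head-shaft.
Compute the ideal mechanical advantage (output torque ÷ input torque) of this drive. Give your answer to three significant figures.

5.27

Each stage contributes driven/driver: gear mesh 149/42 = 3.5476, chain 52/35 = 1.4857.
Overall: 3.5476 × 1.4857 = 5.2707.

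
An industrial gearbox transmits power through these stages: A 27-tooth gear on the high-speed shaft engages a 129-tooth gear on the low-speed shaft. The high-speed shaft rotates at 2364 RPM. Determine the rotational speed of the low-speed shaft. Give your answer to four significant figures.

494.8 RPM

Gear mesh: ratio = 129/27 = 4.7778, so the low-speed shaft turns at 2364 / 4.7778 = 494.79 RPM.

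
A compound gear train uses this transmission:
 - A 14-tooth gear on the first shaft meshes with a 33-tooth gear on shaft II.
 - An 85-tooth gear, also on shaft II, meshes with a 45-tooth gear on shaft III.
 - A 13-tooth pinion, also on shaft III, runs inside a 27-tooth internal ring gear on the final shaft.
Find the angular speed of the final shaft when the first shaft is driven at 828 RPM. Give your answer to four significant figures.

319.5 RPM

gear mesh 33/14 = 2.3571 → 828/2.3571 = 351.27 RPM
gear mesh 45/85 = 0.52941 → 351.27/0.52941 = 663.52 RPM
internal gear 27/13 = 2.0769 → 663.52/2.0769 = 319.47 RPM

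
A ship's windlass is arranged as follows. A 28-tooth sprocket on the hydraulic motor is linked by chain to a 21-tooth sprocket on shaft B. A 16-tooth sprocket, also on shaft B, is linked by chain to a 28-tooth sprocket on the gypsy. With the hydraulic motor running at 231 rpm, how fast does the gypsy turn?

176 rpm

Chain: ratio = 21/28 = 0.75, so shaft B turns at 231 / 0.75 = 308 rpm.
Chain: ratio = 28/16 = 1.75, so the gypsy turns at 308 / 1.75 = 176 rpm.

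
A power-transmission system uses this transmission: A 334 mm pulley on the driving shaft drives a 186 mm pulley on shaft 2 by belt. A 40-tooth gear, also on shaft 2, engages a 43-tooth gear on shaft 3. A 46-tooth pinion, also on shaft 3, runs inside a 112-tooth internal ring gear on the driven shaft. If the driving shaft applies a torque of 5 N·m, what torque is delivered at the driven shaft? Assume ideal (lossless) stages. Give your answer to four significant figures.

7.288 N·m

Belt: ratio = 186/334 = 0.55689; torque at shaft 2 = 5 × 0.55689 = 2.7844 N·m.
Gear mesh: ratio = 43/40 = 1.075; torque at shaft 3 = 2.7844 × 1.075 = 2.9933 N·m.
Internal gear: ratio = 112/46 = 2.4348; torque at the driven shaft = 2.9933 × 2.4348 = 7.2879 N·m.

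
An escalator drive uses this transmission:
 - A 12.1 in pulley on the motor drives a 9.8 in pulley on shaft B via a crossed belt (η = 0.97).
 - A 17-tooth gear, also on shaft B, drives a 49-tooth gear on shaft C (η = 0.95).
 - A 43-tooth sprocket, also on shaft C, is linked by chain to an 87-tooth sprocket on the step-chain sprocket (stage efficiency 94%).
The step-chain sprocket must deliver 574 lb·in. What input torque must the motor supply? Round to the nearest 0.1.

140.3 lb·in

Overall ratio R = 0.80992 × 2.8824 × 2.0233 = 4.7232; overall efficiency η = 0.97 × 0.95 × 0.94 = 0.8662.
Input torque = output torque / (R × η) = 574 / (4.7232 × 0.8662) = 140.3 lb·in.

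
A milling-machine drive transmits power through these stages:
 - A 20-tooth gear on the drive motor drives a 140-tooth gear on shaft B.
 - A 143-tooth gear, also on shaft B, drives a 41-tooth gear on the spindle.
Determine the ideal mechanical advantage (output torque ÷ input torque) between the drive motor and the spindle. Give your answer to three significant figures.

2.01

Each stage contributes driven/driver: gear mesh 140/20 = 7, gear mesh 41/143 = 0.28671.
Overall: 7 × 0.28671 = 2.007.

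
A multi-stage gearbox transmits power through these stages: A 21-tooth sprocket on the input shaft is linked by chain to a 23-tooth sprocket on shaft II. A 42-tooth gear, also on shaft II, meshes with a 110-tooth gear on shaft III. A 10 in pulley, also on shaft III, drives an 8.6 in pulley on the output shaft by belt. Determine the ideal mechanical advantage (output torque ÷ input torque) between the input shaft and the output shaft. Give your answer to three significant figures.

Each stage contributes driven/driver: chain 23/21 = 1.0952, gear mesh 110/42 = 2.619, belt 8.6/10 = 0.86.
Overall: 1.0952 × 2.619 × 0.86 = 2.4669.

2.47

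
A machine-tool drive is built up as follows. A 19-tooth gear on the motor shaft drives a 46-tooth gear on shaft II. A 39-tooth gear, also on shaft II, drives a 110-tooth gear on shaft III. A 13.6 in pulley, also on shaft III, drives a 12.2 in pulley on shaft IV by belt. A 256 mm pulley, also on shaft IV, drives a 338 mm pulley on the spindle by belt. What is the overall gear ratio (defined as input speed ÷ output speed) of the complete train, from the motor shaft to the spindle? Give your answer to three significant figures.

8.09

Each stage contributes driven/driver: gear mesh 46/19 = 2.4211, gear mesh 110/39 = 2.8205, belt 12.2/13.6 = 0.89706, belt 338/256 = 1.3203.
Overall: 2.4211 × 2.8205 × 0.89706 × 1.3203 = 8.0878.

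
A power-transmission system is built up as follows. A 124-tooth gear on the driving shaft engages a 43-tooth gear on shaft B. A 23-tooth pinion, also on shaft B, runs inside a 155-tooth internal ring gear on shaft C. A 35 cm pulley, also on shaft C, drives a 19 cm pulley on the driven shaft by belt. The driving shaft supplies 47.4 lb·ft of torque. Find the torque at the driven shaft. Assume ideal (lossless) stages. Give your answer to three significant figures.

60.1 lb·ft

gear mesh 43/124 = 0.34677 → τ = 47.4·0.34677 = 16.437 lb·ft
internal gear 155/23 = 6.7391 → τ = 16.437·6.7391 = 110.77 lb·ft
belt 19/35 = 0.54286 → τ = 110.77·0.54286 = 60.133 lb·ft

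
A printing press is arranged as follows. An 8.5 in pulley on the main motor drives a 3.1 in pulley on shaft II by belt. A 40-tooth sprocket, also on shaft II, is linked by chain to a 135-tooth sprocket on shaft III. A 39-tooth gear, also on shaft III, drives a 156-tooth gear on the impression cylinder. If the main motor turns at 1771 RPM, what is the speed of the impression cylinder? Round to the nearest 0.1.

359.7 RPM

Belt: ratio = 3.1/8.5 = 0.36471, so shaft II turns at 1771 / 0.36471 = 4856 RPM.
Chain: ratio = 135/40 = 3.375, so shaft III turns at 4856 / 3.375 = 1438.8 RPM.
Gear mesh: ratio = 156/39 = 4, so the impression cylinder turns at 1438.8 / 4 = 359.7 RPM.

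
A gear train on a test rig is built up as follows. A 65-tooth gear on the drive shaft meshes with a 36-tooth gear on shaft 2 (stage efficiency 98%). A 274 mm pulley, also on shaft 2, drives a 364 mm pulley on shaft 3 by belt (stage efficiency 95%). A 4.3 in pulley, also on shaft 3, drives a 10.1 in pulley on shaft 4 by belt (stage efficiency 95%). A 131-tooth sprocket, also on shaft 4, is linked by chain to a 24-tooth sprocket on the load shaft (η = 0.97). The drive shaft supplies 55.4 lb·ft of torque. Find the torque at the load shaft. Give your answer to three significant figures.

15.0 lb·ft

gear mesh 36/65 = 0.55385 → τ = 55.4·0.55385·0.98 = 30.069 lb·ft
belt 364/274 = 1.3285 → τ = 30.069·1.3285·0.95 = 37.949 lb·ft
belt 10.1/4.3 = 2.3488 → τ = 37.949·2.3488·0.95 = 84.679 lb·ft
chain 24/131 = 0.18321 → τ = 84.679·0.18321·0.97 = 15.048 lb·ft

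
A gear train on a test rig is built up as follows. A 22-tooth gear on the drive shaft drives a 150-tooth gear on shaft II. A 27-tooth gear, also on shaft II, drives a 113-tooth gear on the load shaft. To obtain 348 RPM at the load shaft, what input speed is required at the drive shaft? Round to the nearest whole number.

9930 RPM

Overall ratio R = 6.8182 × 4.1852 = 28.535.
Required input speed = output speed × R = 348 × 28.535 = 9930.3 RPM.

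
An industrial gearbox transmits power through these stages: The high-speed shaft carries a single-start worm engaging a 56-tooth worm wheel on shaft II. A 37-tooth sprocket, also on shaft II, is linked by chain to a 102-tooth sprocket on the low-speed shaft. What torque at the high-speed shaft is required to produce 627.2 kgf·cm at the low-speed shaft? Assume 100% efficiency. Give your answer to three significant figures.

Overall ratio R = 56 × 2.7568 = 154.38.
Input torque = output torque / R = 627.2 / 154.38 = 4.0627 kgf·cm.

4.06 kgf·cm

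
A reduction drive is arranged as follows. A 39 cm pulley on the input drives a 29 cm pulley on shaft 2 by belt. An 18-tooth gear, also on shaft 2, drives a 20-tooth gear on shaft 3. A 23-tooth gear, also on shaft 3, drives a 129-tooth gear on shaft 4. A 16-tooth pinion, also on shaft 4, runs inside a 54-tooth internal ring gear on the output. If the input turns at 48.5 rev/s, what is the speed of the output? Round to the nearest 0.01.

3.10 rev/s

the input → shaft 2 (belt, 29/39): 48.5 ÷ 0.74359 = 65.224 rev/s
shaft 2 → shaft 3 (gear mesh, 20/18): 65.224 ÷ 1.1111 = 58.702 rev/s
shaft 3 → shaft 4 (gear mesh, 129/23): 58.702 ÷ 5.6087 = 10.466 rev/s
shaft 4 → the output (internal gear, 54/16): 10.466 ÷ 3.375 = 3.1011 rev/s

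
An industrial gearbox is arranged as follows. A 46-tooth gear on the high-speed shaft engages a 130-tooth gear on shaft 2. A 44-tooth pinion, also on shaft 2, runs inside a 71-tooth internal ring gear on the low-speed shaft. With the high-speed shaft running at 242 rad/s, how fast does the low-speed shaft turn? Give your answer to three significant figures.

gear mesh 130/46 = 2.8261 → 242/2.8261 = 85.631 rad/s
internal gear 71/44 = 1.6136 → 85.631/1.6136 = 53.067 rad/s

53.1 rad/s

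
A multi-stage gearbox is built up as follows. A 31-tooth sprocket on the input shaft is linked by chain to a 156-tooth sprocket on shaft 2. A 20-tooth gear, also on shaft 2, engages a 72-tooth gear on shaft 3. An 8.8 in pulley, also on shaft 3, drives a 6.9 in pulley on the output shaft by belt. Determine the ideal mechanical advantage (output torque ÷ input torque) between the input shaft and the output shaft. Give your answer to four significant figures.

Each stage contributes driven/driver: chain 156/31 = 5.0323, gear mesh 72/20 = 3.6, belt 6.9/8.8 = 0.78409.
Overall: 5.0323 × 3.6 × 0.78409 = 14.205.

14.20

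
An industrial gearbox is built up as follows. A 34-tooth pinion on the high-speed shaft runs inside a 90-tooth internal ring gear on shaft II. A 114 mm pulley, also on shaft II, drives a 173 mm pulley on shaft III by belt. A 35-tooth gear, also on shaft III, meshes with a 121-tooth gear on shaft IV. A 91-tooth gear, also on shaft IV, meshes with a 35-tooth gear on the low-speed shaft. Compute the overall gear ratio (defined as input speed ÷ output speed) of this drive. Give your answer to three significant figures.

Each stage contributes driven/driver: internal gear 90/34 = 2.6471, belt 173/114 = 1.5175, gear mesh 121/35 = 3.4571, gear mesh 35/91 = 0.38462.
Overall: 2.6471 × 1.5175 × 3.4571 × 0.38462 = 5.3413.

5.34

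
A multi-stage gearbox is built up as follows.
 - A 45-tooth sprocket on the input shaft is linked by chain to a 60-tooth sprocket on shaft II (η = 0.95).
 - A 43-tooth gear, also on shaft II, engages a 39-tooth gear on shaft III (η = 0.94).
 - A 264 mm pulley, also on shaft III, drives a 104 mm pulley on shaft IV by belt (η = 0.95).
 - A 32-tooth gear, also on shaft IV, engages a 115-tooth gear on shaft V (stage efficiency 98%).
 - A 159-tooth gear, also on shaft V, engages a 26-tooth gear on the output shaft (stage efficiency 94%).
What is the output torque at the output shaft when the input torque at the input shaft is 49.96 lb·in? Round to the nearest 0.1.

10.9 lb·in

Chain: ratio = 60/45 = 1.3333; torque at shaft II = 49.96 × 1.3333 × 0.95 = 63.283 lb·in.
Gear mesh: ratio = 39/43 = 0.90698; torque at shaft III = 63.283 × 0.90698 × 0.94 = 53.952 lb·in.
Belt: ratio = 104/264 = 0.39394; torque at shaft IV = 53.952 × 0.39394 × 0.95 = 20.191 lb·in.
Gear mesh: ratio = 115/32 = 3.5938; torque at shaft V = 20.191 × 3.5938 × 0.98 = 71.111 lb·in.
Gear mesh: ratio = 26/159 = 0.16352; torque at the output shaft = 71.111 × 0.16352 × 0.94 = 10.93 lb·in.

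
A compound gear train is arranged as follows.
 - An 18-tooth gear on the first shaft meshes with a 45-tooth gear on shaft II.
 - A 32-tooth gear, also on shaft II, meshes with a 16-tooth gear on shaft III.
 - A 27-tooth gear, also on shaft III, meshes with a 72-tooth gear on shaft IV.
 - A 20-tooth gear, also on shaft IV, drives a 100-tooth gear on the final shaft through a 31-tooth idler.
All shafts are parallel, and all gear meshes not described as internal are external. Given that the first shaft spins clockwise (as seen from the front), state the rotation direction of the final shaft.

the first shaft → shaft II: external mesh, 1 reversal → CCW.
shaft II → shaft III: external mesh, 1 reversal → CW.
shaft III → shaft IV: external mesh, 1 reversal → CCW.
shaft IV → the final shaft: driver → idler → driven is 2 external meshes, 2 reversals → CCW.
5 reversals in total — an odd number — so the final shaft turns opposite to the first shaft.

counterclockwise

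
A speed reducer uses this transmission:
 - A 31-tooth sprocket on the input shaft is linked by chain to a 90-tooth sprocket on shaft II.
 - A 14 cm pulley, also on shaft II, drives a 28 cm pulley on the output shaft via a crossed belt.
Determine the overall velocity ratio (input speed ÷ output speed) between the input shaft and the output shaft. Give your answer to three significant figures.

5.81

Each stage contributes driven/driver: chain 90/31 = 2.9032, belt 28/14 = 2.
Overall: 2.9032 × 2 = 5.8065.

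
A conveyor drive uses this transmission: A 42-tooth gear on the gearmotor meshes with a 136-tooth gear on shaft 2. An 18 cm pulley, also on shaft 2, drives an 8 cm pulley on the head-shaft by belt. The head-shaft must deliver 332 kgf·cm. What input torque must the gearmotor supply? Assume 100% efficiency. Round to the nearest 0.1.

Overall ratio R = 3.2381 × 0.44444 = 1.4392.
Input torque = output torque / R = 332 / 1.4392 = 230.69 kgf·cm.

230.7 kgf·cm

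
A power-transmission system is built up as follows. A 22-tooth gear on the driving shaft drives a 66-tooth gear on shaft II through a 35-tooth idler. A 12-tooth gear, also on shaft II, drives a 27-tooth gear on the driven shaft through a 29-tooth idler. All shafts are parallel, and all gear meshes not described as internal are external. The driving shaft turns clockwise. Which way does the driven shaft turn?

the driving shaft → shaft II: driver → idler → driven is 2 external meshes, 2 reversals → CW.
shaft II → the driven shaft: driver → idler → driven is 2 external meshes, 2 reversals → CW.
4 reversals in total — an even number — so the driven shaft turns the same way as the driving shaft.

clockwise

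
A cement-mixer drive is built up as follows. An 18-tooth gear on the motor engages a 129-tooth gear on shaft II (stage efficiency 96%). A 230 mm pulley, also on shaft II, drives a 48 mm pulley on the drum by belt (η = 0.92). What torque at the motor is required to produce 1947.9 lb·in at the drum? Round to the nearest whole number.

Overall ratio R = 7.1667 × 0.2087 = 1.4957; overall efficiency η = 0.96 × 0.92 = 0.8832.
Input torque = output torque / (R × η) = 1947.9 / (1.4957 × 0.8832) = 1474.6 lb·in.

1475 lb·in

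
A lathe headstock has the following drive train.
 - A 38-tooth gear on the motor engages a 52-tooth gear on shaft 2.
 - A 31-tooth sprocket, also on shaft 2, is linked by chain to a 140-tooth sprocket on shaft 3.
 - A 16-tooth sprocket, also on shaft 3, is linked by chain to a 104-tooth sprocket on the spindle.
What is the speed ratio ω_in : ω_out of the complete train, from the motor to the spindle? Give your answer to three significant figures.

Each stage contributes driven/driver: gear mesh 52/38 = 1.3684, chain 140/31 = 4.5161, chain 104/16 = 6.5.
Overall: 1.3684 × 4.5161 × 6.5 = 40.17.

40.2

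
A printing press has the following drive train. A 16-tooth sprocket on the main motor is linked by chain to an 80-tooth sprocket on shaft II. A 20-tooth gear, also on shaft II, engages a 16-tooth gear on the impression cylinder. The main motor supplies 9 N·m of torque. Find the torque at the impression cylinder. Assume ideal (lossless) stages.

After the chain (80/16): 9 × 5 = 45 N·m
After the gear mesh (16/20): 45 × 0.8 = 36 N·m

36 N·m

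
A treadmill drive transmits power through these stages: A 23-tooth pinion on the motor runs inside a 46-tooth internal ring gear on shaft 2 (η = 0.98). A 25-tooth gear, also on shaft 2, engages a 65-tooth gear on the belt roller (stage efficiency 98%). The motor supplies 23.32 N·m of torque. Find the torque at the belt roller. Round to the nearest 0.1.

Internal gear: ratio = 46/23 = 2; torque at shaft 2 = 23.32 × 2 × 0.98 = 45.707 N·m.
Gear mesh: ratio = 65/25 = 2.6; torque at the belt roller = 45.707 × 2.6 × 0.98 = 116.46 N·m.

116.5 N·m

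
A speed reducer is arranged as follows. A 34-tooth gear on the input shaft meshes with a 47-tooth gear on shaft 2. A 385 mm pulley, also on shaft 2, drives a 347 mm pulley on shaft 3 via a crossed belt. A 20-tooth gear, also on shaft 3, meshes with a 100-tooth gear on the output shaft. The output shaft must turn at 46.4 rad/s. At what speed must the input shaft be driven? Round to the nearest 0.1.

289.1 rad/s

Overall ratio R = 1.3824 × 0.9013 × 5 = 6.2296.
Required input speed = output speed × R = 46.4 × 6.2296 = 289.05 rad/s.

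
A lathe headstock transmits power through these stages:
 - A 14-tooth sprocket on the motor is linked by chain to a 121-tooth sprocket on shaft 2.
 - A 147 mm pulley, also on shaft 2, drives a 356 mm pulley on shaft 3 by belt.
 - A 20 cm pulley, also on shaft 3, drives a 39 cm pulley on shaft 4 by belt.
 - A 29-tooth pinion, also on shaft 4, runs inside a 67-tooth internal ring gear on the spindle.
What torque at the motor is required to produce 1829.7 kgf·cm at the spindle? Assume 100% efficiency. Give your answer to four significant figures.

19.40 kgf·cm

Overall ratio R = 8.6429 × 2.4218 × 1.95 × 2.3103 = 94.298.
Input torque = output torque / R = 1829.7 / 94.298 = 19.403 kgf·cm.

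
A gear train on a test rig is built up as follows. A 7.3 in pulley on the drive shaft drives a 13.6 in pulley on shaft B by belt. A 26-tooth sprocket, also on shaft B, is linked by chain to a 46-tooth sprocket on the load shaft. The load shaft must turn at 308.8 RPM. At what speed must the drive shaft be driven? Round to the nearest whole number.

Overall ratio R = 1.863 × 1.7692 = 3.2961.
Required input speed = output speed × R = 308.8 × 3.2961 = 1017.8 RPM.

1018 RPM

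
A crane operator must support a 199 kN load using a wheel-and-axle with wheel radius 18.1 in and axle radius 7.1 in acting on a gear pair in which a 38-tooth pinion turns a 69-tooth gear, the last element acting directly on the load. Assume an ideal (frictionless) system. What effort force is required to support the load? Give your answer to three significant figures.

Wheel-and-axle MA = R/r = 18.1/7.1 = 2.5493.
Gear pair MA = 69/38 = 1.8158.
Combined ideal MA = 2.5493 × 1.8158 = 4.629.
Effort = load / MA = 199 / 4.629 = 42.99 kN.

43.0 kN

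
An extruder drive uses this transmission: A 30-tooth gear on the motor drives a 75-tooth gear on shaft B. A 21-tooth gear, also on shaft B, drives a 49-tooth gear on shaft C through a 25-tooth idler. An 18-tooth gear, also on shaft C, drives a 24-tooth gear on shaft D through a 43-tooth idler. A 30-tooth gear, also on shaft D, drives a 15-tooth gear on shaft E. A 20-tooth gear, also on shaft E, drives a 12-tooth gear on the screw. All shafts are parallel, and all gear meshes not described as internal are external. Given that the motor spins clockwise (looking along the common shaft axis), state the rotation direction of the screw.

the motor → shaft B: external mesh, 1 reversal → CCW.
shaft B → shaft C: driver → idler → driven is 2 external meshes, 2 reversals → CCW.
shaft C → shaft D: driver → idler → driven is 2 external meshes, 2 reversals → CCW.
shaft D → shaft E: external mesh, 1 reversal → CW.
shaft E → the screw: external mesh, 1 reversal → CCW.
7 reversals in total — an odd number — so the screw turns opposite to the motor.

anticlockwise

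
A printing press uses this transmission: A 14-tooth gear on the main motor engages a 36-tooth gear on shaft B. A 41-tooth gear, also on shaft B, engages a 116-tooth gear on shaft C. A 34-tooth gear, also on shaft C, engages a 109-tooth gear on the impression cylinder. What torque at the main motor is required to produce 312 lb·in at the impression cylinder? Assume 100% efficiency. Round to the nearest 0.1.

Overall ratio R = 2.5714 × 2.8293 × 3.2059 = 23.324.
Input torque = output torque / R = 312 / 23.324 = 13.377 lb·in.

13.4 lb·in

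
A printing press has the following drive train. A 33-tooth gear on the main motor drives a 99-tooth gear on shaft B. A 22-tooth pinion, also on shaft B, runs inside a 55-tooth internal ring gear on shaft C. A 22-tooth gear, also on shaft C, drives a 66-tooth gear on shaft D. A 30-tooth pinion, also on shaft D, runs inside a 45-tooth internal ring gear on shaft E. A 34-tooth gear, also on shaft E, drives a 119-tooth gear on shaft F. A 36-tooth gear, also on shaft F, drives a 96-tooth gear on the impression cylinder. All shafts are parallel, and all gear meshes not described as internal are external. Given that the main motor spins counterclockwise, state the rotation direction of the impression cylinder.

counterclockwise

the main motor → shaft B: external mesh, 1 reversal → CW.
shaft B → shaft C: internal mesh, same direction → CW.
shaft C → shaft D: external mesh, 1 reversal → CCW.
shaft D → shaft E: internal mesh, same direction → CCW.
shaft E → shaft F: external mesh, 1 reversal → CW.
shaft F → the impression cylinder: external mesh, 1 reversal → CCW.
4 reversals in total — an even number — so the impression cylinder turns the same way as the main motor.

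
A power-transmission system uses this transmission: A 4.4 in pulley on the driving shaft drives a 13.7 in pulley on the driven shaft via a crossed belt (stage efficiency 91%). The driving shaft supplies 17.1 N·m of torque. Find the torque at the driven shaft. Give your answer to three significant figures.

belt 13.7/4.4 = 3.1136 → τ = 17.1·3.1136·0.91 = 48.451 N·m

48.5 N·m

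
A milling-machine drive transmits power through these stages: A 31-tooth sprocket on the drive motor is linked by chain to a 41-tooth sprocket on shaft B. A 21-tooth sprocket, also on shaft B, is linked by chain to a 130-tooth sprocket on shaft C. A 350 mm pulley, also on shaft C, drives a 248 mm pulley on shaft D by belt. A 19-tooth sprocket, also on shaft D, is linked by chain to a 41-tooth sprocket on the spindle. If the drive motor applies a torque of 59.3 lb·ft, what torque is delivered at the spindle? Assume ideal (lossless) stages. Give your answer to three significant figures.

742 lb·ft

After the chain (41/31): 59.3 × 1.3226 = 78.429 lb·ft
After the chain (130/21): 78.429 × 6.1905 = 485.51 lb·ft
After the belt (248/350): 485.51 × 0.70857 = 344.02 lb·ft
After the chain (41/19): 344.02 × 2.1579 = 742.36 lb·ft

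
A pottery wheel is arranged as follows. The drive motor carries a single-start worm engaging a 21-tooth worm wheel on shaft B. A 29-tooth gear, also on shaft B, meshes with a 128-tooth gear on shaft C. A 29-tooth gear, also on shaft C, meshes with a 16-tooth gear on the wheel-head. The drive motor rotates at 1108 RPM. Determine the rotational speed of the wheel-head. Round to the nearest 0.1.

worm 21/1 = 21 → 1108/21 = 52.762 RPM
gear mesh 128/29 = 4.4138 → 52.762/4.4138 = 11.954 RPM
gear mesh 16/29 = 0.55172 → 11.954/0.55172 = 21.666 RPM

21.7 RPM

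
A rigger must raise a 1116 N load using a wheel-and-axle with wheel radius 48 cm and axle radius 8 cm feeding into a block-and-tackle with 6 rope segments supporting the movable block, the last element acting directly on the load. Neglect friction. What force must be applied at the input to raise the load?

Wheel-and-axle MA = R/r = 48/8 = 6.
Block-and-tackle MA = number of supporting rope parts = 6.
Combined ideal MA = 6 × 6 = 36.
Effort = load / MA = 1116 / 36 = 31 N.

31 N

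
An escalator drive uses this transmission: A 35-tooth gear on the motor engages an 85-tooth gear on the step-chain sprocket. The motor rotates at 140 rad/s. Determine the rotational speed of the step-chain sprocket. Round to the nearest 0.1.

gear mesh 85/35 = 2.4286 → 140/2.4286 = 57.647 rad/s

57.6 rad/s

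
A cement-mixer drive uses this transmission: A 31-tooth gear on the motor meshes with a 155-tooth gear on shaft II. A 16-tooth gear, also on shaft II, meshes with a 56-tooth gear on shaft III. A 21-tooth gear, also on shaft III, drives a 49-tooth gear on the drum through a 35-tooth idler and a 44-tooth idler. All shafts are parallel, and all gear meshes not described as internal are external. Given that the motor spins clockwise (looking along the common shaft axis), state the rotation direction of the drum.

anticlockwise

the motor → shaft II: external mesh, 1 reversal → CCW.
shaft II → shaft III: external mesh, 1 reversal → CW.
shaft III → the drum: driver → idler → idler → driven is 3 external meshes, 3 reversals → CCW.
5 reversals in total — an odd number — so the drum turns opposite to the motor.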